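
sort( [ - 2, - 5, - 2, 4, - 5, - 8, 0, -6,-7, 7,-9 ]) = [ - 9, - 8 ,-7, - 6, - 5,-5, - 2, - 2 , 0,4,7] 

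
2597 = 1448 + 1149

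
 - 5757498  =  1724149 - 7481647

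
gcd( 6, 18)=6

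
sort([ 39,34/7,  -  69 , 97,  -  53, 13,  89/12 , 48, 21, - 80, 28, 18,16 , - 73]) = [ - 80, - 73 , - 69,-53,34/7,89/12, 13, 16, 18,  21,  28,39, 48 , 97 ]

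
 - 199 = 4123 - 4322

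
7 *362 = 2534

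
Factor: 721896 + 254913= 976809 = 3^1*19^1*17137^1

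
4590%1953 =684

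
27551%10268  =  7015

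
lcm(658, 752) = 5264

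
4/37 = 4/37 = 0.11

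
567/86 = 567/86 = 6.59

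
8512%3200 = 2112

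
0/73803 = 0 = 0.00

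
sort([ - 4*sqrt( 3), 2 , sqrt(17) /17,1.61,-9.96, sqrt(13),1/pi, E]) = [-9.96, - 4*sqrt( 3 ) , sqrt( 17 )/17 , 1/pi,1.61,  2, E,sqrt ( 13 ) ]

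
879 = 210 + 669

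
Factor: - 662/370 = -5^( -1) * 37^( - 1 )*331^1 = - 331/185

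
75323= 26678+48645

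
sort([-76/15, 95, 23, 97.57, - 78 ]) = [ - 78, - 76/15,23,95, 97.57 ] 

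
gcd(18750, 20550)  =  150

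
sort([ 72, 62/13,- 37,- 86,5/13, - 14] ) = [-86 , - 37, - 14, 5/13, 62/13, 72]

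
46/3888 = 23/1944 = 0.01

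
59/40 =59/40 =1.48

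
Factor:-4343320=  - 2^3*5^1*23^1*4721^1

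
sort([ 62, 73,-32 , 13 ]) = [ - 32,  13,62,73]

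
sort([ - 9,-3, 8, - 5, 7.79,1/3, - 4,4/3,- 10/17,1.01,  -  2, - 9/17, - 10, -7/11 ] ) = [ - 10, - 9,  -  5, - 4, - 3,-2, - 7/11  ,-10/17, - 9/17,1/3, 1.01 , 4/3, 7.79,  8 ] 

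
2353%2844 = 2353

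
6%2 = 0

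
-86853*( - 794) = 68961282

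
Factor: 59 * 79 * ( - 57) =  - 265677 = -3^1*19^1*59^1*79^1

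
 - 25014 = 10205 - 35219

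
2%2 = 0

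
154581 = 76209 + 78372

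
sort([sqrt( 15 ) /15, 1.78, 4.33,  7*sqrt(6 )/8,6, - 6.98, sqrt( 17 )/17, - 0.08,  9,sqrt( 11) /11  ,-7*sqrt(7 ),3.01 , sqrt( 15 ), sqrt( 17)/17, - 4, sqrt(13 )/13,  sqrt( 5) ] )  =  [ - 7*sqrt( 7),- 6.98, - 4 , -0.08,sqrt( 17 )/17,  sqrt( 17 )/17,sqrt(15) /15, sqrt(13)/13,sqrt (11 )/11, 1.78, 7*sqrt( 6 )/8, sqrt(5), 3.01  ,  sqrt( 15) , 4.33, 6,9]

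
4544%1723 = 1098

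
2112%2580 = 2112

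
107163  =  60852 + 46311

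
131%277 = 131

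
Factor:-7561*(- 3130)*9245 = 218791522850 =2^1*5^2*43^2*313^1*7561^1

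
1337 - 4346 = -3009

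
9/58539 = 3/19513  =  0.00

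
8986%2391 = 1813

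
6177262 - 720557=5456705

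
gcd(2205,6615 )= 2205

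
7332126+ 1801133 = 9133259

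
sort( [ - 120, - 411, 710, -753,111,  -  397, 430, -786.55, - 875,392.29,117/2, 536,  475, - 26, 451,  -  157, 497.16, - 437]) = [  -  875,  -  786.55,-753, - 437,  -  411, - 397,  -  157, - 120, - 26,117/2, 111,392.29,430, 451,475, 497.16, 536, 710]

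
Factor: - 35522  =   -2^1*17761^1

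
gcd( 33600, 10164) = 84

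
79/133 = 79/133 = 0.59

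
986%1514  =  986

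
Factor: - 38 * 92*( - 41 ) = 143336 = 2^3*19^1*23^1*41^1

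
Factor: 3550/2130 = 5/3=3^ (  -  1)*5^1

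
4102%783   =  187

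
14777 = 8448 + 6329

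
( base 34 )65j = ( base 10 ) 7125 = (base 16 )1bd5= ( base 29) 8dk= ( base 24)c8l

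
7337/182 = 40 +57/182 = 40.31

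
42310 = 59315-17005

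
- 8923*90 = - 803070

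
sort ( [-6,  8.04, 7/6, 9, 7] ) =[ - 6, 7/6, 7, 8.04,9 ] 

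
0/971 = 0 = 0.00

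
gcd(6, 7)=1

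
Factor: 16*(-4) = -64 = - 2^6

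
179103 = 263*681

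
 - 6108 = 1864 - 7972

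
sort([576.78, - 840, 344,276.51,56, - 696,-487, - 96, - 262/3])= [ - 840, - 696, - 487, - 96, - 262/3,  56 , 276.51,344,576.78]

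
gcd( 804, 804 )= 804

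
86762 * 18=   1561716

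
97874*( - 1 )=-97874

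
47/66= 47/66 = 0.71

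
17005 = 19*895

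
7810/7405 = 1 + 81/1481 = 1.05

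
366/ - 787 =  - 1 + 421/787 = -0.47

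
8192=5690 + 2502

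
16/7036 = 4/1759  =  0.00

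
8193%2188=1629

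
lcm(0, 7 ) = 0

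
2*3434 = 6868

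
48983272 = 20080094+28903178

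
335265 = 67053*5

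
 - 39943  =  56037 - 95980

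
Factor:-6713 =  - 7^2* 137^1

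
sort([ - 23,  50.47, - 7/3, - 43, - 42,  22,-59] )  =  [ - 59,-43,-42, - 23, - 7/3,22, 50.47]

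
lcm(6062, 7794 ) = 54558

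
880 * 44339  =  39018320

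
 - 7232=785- 8017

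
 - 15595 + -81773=-97368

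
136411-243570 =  - 107159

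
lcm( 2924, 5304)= 228072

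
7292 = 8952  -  1660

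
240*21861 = 5246640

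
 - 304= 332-636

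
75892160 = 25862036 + 50030124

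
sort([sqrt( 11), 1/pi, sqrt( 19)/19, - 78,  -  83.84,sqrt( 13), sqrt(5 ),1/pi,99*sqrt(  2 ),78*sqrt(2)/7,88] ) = [ - 83.84,- 78, sqrt( 19) /19, 1/pi,  1/pi,sqrt(5 ), sqrt(11),sqrt ( 13 ), 78*sqrt( 2 )/7, 88, 99 * sqrt( 2)]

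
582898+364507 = 947405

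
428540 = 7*61220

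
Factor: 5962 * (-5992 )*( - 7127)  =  2^4*7^1*11^1*107^1*271^1* 7127^1 = 254607114608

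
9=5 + 4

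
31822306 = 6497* 4898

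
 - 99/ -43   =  2+13/43  =  2.30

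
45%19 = 7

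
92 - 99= -7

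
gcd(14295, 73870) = 5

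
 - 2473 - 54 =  -2527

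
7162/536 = 13+97/268 = 13.36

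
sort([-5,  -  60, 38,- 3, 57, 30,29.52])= [ - 60,-5, - 3,  29.52, 30,38,57]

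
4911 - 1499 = 3412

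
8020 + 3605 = 11625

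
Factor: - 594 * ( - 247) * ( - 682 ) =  - 100061676 = - 2^2 * 3^3*11^2*13^1*19^1 * 31^1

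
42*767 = 32214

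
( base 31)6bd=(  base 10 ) 6120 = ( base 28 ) 7MG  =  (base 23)BD2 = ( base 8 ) 13750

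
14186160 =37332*380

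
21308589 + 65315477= 86624066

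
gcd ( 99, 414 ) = 9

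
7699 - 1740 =5959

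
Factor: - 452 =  - 2^2*113^1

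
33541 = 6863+26678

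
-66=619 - 685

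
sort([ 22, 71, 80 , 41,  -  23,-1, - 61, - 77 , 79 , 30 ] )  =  [-77, - 61, - 23 ,- 1, 22,30, 41, 71, 79 , 80] 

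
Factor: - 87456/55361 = -2^5*3^1*23^( - 1)*29^(-1 )*83^ (  -  1 ) * 911^1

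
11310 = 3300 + 8010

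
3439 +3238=6677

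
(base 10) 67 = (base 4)1003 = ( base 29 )29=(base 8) 103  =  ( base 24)2J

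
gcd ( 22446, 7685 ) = 29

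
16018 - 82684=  - 66666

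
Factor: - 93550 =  - 2^1 * 5^2*1871^1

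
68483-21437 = 47046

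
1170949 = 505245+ 665704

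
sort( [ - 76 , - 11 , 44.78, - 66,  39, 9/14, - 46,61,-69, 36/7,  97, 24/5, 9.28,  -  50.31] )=[ - 76,-69, - 66,-50.31, - 46, - 11  ,  9/14,24/5,  36/7,9.28,  39 , 44.78, 61, 97 ] 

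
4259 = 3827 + 432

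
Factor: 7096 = 2^3 * 887^1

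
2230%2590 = 2230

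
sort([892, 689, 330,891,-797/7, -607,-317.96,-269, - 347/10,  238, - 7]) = [ - 607, - 317.96,  -  269, - 797/7,-347/10, - 7, 238, 330, 689,891, 892]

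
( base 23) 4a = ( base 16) 66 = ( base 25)42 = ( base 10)102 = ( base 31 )39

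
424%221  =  203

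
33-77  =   - 44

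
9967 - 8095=1872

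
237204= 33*7188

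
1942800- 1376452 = 566348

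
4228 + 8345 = 12573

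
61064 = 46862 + 14202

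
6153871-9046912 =-2893041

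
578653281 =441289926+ 137363355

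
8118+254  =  8372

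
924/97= 9 + 51/97 = 9.53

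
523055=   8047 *65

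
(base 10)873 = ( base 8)1551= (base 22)1hf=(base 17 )306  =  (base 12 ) 609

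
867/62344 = 867/62344 = 0.01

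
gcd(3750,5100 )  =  150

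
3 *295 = 885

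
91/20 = 4 + 11/20 = 4.55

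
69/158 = 69/158=0.44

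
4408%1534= 1340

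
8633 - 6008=2625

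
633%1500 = 633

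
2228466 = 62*35943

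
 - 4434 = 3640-8074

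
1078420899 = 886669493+191751406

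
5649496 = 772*7318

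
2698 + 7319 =10017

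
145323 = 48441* 3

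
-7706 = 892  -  8598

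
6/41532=1/6922 = 0.00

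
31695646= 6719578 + 24976068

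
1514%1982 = 1514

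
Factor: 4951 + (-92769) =-87818 = -  2^1*19^1 * 2311^1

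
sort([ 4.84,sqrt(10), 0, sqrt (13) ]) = [0,sqrt( 10),sqrt(13 ),4.84]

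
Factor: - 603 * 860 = -518580 = - 2^2*3^2 * 5^1*43^1*67^1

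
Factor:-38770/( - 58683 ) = 2^1*3^( - 1)*5^1 * 31^( -1)*631^( - 1)*3877^1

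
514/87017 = 514/87017= 0.01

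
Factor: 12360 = 2^3*3^1 * 5^1*103^1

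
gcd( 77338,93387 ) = 1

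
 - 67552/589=  -  115  +  183/589 =- 114.69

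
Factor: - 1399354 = - 2^1 * 11^1*63607^1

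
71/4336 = 71/4336= 0.02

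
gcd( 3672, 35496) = 1224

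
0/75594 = 0 = 0.00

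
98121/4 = 98121/4 = 24530.25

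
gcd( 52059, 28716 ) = 3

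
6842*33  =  225786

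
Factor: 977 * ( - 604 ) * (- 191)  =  112710628  =  2^2*151^1*191^1*977^1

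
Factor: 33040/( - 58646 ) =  - 40/71 = - 2^3*5^1*71^( - 1 )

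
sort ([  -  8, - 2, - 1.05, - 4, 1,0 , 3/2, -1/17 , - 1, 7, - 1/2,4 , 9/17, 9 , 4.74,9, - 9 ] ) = [-9, - 8, - 4,-2, - 1.05, - 1, - 1/2, - 1/17,0, 9/17,  1,  3/2, 4, 4.74, 7,9, 9]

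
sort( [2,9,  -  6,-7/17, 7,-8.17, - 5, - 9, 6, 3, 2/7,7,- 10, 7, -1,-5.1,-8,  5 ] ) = [-10, - 9,- 8.17, -8, - 6, - 5.1, - 5,  -  1, - 7/17, 2/7, 2,3,5, 6, 7,7, 7, 9]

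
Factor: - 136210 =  - 2^1*5^1*53^1*257^1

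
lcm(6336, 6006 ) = 576576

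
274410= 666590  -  392180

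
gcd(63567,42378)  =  21189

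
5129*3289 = 16869281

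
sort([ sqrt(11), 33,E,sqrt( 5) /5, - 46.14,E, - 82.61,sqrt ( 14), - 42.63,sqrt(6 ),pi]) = [ - 82.61, - 46.14, - 42.63,sqrt ( 5 )/5,sqrt( 6), E,E,pi,sqrt( 11), sqrt(14 ) , 33 ] 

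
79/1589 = 79/1589 = 0.05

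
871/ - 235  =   - 871/235 =-  3.71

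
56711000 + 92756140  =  149467140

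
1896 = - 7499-  -  9395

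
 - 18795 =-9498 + - 9297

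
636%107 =101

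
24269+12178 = 36447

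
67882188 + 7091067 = 74973255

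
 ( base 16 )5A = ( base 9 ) 110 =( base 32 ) 2q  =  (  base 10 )90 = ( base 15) 60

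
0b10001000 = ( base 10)136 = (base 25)5B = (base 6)344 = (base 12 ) b4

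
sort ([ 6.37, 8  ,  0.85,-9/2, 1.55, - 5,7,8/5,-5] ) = [- 5, - 5, - 9/2,0.85,1.55,8/5, 6.37, 7, 8] 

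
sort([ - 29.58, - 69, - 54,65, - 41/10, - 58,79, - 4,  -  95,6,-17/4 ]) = [-95, - 69, - 58,-54, - 29.58 , - 17/4, - 41/10,-4,6, 65 , 79 ]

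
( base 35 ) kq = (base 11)600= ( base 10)726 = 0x2D6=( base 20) 1g6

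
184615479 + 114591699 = 299207178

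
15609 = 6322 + 9287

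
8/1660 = 2/415   =  0.00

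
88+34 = 122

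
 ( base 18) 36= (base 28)24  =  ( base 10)60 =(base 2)111100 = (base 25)2a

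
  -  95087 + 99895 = 4808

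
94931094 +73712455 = 168643549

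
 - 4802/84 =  - 58 + 5/6 = - 57.17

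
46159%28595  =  17564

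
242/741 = 242/741 = 0.33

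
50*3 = 150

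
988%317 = 37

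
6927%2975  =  977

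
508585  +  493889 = 1002474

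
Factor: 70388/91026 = 35194/45513 =2^1*3^( - 2) * 13^( - 1 )*389^( - 1)*17597^1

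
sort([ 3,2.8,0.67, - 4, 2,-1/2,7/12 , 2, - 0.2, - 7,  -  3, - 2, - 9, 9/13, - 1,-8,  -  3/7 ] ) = [ - 9, - 8,- 7, - 4,-3, - 2, - 1, - 1/2,-3/7, - 0.2, 7/12 , 0.67,9/13,2,2,  2.8,3 ]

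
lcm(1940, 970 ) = 1940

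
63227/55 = 63227/55 = 1149.58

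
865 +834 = 1699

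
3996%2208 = 1788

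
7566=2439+5127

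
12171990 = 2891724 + 9280266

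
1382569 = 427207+955362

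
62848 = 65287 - 2439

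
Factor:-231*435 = -3^2*5^1*7^1*11^1*29^1 = - 100485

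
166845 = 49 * 3405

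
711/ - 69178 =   -  711/69178 = -0.01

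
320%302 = 18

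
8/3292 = 2/823 = 0.00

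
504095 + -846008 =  - 341913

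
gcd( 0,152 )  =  152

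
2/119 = 2/119 =0.02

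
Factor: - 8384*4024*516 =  - 2^11 * 3^1*43^1*131^1*503^1 =-  17408403456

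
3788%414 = 62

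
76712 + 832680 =909392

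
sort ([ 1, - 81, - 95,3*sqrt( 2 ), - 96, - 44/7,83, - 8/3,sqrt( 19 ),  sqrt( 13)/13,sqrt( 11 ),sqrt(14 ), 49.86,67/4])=[ -96, - 95, - 81, - 44/7, - 8/3, sqrt(13)/13,1,sqrt ( 11), sqrt (14), 3 * sqrt( 2),sqrt ( 19 ),67/4, 49.86,83] 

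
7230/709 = 7230/709 = 10.20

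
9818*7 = 68726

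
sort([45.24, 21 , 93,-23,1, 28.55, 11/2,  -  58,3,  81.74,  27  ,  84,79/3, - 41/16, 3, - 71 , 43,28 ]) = [ - 71, - 58,- 23, - 41/16, 1, 3, 3, 11/2,21,79/3,27,28,28.55,43,45.24,81.74,84 , 93]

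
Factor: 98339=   29^1*3391^1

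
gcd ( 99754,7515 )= 1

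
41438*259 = 10732442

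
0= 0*5610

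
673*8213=5527349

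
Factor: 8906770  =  2^1 * 5^1*29^1*30713^1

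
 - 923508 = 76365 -999873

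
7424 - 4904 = 2520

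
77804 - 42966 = 34838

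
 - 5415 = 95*( - 57)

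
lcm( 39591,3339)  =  277137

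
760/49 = 15 + 25/49 = 15.51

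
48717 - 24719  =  23998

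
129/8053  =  129/8053 = 0.02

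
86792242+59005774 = 145798016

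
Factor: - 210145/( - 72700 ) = 2^( - 2)*5^ ( - 1)*13^1 *53^1 * 61^1*727^( -1)= 42029/14540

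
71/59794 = 71/59794 = 0.00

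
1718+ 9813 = 11531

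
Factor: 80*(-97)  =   - 7760=-2^4*5^1 *97^1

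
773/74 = 773/74  =  10.45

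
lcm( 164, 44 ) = 1804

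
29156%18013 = 11143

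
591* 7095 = 4193145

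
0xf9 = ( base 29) 8h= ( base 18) DF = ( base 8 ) 371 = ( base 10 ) 249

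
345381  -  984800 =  - 639419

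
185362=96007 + 89355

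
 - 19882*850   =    -  16899700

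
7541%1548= 1349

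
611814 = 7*87402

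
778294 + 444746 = 1223040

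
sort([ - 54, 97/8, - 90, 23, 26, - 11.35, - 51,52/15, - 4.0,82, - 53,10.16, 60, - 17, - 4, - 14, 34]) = [  -  90, - 54, - 53,-51,- 17, - 14, - 11.35, - 4.0, - 4,52/15,  10.16, 97/8, 23, 26,34,60,82] 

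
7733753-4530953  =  3202800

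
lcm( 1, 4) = 4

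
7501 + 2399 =9900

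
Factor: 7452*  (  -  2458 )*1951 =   -  35736498216 = -  2^3 * 3^4 * 23^1*1229^1*1951^1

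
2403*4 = 9612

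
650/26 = 25=25.00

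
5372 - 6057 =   -  685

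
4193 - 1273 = 2920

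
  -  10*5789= -57890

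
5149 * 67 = 344983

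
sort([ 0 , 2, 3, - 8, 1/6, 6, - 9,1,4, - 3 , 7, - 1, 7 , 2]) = [ -9, - 8, - 3, - 1, 0,1/6,  1, 2,2,  3, 4, 6, 7,7 ]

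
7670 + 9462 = 17132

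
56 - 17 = 39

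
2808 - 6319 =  - 3511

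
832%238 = 118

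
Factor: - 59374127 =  - 67^1*886181^1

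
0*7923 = 0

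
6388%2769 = 850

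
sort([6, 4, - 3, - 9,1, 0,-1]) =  [- 9, - 3, - 1,  0, 1, 4,6]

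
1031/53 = 19 + 24/53 = 19.45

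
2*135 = 270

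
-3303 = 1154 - 4457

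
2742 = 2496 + 246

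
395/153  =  395/153 = 2.58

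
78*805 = 62790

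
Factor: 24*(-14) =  - 336 = - 2^4 * 3^1*7^1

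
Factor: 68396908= 2^2*17099227^1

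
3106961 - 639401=2467560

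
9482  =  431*22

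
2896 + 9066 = 11962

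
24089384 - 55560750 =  - 31471366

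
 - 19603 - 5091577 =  - 5111180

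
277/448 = 277/448 = 0.62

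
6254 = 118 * 53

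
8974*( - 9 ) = -80766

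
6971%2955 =1061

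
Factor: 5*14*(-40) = -2^4 * 5^2 * 7^1 = - 2800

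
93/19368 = 31/6456 = 0.00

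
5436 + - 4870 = 566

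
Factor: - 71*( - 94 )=2^1*47^1*71^1 = 6674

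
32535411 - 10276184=22259227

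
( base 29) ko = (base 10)604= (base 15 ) 2a4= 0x25c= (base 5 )4404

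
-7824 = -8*978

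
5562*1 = 5562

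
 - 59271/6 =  - 9879+1/2 = - 9878.50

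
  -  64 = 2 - 66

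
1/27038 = 1/27038 =0.00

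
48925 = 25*1957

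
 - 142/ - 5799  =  142/5799 = 0.02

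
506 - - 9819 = 10325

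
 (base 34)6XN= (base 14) 2d33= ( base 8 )17621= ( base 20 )1041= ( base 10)8081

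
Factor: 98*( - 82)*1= - 2^2*7^2*41^1 = - 8036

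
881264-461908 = 419356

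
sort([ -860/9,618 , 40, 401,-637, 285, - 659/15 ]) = [ - 637, - 860/9,  -  659/15,40 , 285, 401,618]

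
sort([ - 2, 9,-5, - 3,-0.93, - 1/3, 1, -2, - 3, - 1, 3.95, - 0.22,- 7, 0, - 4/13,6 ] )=[ - 7, - 5,-3, - 3, - 2,- 2, - 1, - 0.93,  -  1/3, - 4/13, - 0.22,0, 1, 3.95,  6,9] 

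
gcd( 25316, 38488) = 4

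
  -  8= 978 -986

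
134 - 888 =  - 754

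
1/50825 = 1/50825 =0.00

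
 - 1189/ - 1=1189/1 = 1189.00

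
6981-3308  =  3673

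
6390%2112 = 54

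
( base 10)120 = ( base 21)5f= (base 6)320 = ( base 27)4c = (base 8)170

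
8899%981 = 70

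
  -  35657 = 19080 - 54737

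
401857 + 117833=519690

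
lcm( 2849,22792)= 22792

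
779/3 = 779/3 = 259.67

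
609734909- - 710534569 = 1320269478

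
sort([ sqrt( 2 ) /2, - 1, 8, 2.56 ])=[ - 1,sqrt( 2)/2, 2.56, 8]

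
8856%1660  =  556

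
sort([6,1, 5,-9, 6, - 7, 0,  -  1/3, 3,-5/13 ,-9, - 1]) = [ - 9, - 9, - 7,-1,-5/13, - 1/3, 0, 1, 3, 5 , 6,6 ]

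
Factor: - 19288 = -2^3* 2411^1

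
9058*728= 6594224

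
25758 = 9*2862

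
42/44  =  21/22 = 0.95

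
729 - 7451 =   -  6722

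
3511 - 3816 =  - 305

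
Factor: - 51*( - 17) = 3^1 * 17^2 = 867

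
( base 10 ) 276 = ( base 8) 424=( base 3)101020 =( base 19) EA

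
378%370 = 8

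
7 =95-88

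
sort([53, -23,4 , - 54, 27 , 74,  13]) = [ - 54, - 23,4 , 13, 27,53, 74] 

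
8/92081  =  8/92081 =0.00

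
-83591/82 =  - 83591/82 = - 1019.40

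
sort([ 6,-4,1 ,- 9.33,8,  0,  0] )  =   [ - 9.33, - 4, 0, 0,1,  6,  8]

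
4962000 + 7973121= 12935121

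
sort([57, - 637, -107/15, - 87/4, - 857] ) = [ - 857,  -  637, - 87/4, - 107/15,57 ]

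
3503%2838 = 665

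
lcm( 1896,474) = 1896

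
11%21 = 11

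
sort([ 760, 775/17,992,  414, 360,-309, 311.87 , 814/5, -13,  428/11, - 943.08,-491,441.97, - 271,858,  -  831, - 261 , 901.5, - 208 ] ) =[ - 943.08 , - 831, - 491 , - 309,-271, - 261,  -  208,  -  13,428/11, 775/17, 814/5, 311.87, 360,414,441.97, 760, 858,901.5,992 ] 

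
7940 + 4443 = 12383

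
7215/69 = 104 + 13/23 = 104.57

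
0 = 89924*0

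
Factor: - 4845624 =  - 2^3 * 3^1*7^1*28843^1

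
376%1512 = 376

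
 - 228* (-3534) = 805752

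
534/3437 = 534/3437 = 0.16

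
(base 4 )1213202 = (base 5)203001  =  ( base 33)62q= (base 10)6626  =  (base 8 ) 14742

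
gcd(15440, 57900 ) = 3860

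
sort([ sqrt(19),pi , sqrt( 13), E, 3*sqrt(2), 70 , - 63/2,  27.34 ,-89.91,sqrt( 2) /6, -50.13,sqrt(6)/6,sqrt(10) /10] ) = [ -89.91, -50.13, - 63/2,  sqrt(2) /6,sqrt(10) /10, sqrt( 6) /6,  E, pi,sqrt (13), 3*sqrt (2),sqrt(19) , 27.34,  70]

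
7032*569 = 4001208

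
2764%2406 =358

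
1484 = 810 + 674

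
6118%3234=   2884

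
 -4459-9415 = - 13874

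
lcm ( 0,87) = 0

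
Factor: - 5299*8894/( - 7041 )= 47129306/7041 = 2^1*3^(  -  1)*7^1*757^1* 2347^( - 1)*4447^1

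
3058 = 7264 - 4206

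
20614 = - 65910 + 86524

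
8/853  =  8/853=0.01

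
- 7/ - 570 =7/570 = 0.01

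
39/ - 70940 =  - 1 + 70901/70940=- 0.00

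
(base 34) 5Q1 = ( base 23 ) CDI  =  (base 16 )1a09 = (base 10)6665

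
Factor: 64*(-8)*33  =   - 16896= - 2^9*3^1*11^1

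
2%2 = 0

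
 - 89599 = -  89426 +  - 173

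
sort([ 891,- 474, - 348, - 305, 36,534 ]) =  [ - 474, - 348, - 305,36,534 , 891]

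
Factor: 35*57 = 3^1*5^1*7^1*19^1 = 1995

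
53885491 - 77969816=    - 24084325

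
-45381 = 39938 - 85319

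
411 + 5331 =5742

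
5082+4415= 9497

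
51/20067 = 17/6689 = 0.00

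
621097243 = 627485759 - 6388516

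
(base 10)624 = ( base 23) 143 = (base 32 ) JG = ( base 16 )270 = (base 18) 1GC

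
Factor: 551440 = 2^4*5^1*61^1*113^1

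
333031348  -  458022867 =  - 124991519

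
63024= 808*78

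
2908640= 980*2968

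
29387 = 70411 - 41024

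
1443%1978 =1443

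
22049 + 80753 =102802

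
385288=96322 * 4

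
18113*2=36226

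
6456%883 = 275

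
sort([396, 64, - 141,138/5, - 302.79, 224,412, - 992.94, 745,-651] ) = [ - 992.94, - 651, - 302.79, - 141,  138/5, 64, 224,396, 412,745]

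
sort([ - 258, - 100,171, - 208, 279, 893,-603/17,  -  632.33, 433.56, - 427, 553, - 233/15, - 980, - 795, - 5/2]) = [ - 980 , - 795, - 632.33,  -  427, - 258, -208, - 100, - 603/17, - 233/15, - 5/2,171,279, 433.56 , 553, 893 ]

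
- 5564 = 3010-8574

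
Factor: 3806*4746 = 18063276 = 2^2*3^1*7^1*11^1*113^1 * 173^1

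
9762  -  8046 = 1716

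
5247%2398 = 451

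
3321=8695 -5374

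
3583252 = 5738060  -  2154808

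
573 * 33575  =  19238475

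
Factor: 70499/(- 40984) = - 2^ ( - 3 )*11^1*13^1*17^1*29^1*47^( - 1)*109^( - 1)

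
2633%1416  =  1217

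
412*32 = 13184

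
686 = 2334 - 1648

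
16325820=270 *60466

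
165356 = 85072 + 80284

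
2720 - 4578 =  - 1858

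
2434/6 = 1217/3 = 405.67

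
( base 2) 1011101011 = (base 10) 747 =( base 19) 216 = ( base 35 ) LC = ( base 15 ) 34c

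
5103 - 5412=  - 309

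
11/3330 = 11/3330 = 0.00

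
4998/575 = 4998/575 =8.69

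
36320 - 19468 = 16852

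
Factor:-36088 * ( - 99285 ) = 2^3*3^1* 5^1*13^1*347^1*6619^1 = 3582997080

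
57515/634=90+ 455/634 = 90.72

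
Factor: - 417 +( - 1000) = -1417 = - 13^1*109^1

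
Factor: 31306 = 2^1*11^1*1423^1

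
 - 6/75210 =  - 1/12535 = - 0.00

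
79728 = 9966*8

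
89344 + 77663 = 167007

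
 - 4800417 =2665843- 7466260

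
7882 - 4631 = 3251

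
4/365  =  4/365 = 0.01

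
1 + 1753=1754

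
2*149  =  298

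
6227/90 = 6227/90 = 69.19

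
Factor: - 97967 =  - 97967^1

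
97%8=1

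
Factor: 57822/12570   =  23/5 = 5^(-1)* 23^1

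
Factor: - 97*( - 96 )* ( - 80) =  - 2^9*3^1* 5^1*97^1 = -744960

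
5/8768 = 5/8768 = 0.00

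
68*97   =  6596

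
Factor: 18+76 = 94  =  2^1*47^1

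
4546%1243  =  817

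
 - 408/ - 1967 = 408/1967 = 0.21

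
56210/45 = 11242/9=1249.11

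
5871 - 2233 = 3638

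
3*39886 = 119658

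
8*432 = 3456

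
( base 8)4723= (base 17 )8bg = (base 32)2ej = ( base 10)2515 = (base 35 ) 21U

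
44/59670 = 22/29835 = 0.00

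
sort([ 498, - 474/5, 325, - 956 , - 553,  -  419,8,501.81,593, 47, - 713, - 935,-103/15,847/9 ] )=[ - 956, - 935, - 713,-553, - 419,  -  474/5  ,-103/15,8,47,847/9,325,498,  501.81,593] 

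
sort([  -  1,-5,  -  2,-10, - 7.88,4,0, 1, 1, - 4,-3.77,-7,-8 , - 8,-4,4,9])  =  [ -10,- 8, - 8 , - 7.88, -7, - 5,- 4,-4 ,-3.77, - 2,-1, 0, 1,1, 4, 4,9]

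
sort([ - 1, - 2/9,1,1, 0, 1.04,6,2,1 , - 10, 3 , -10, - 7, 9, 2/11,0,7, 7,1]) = [-10, -10, - 7, - 1,-2/9,  0,0,2/11,1,  1, 1,1, 1.04,2,3,6,7, 7,9] 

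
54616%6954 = 5938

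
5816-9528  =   - 3712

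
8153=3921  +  4232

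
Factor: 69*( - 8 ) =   -  2^3 * 3^1 * 23^1 = - 552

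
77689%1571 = 710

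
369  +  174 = 543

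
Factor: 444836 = 2^2*7^1  *  15887^1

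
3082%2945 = 137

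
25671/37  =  693+30/37 = 693.81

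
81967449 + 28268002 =110235451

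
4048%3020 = 1028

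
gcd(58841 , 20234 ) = 1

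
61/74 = 61/74= 0.82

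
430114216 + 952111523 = 1382225739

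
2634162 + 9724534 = 12358696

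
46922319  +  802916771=849839090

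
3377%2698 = 679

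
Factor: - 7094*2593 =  - 2^1*2593^1*3547^1 = - 18394742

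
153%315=153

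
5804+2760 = 8564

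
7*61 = 427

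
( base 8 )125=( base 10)85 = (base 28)31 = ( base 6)221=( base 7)151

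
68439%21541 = 3816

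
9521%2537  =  1910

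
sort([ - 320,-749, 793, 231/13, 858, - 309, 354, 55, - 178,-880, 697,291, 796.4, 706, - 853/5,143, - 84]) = [ - 880, - 749, - 320, - 309,-178, - 853/5 , - 84, 231/13,  55 , 143,291, 354, 697,706, 793, 796.4, 858]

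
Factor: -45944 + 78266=32322  =  2^1*3^1*5387^1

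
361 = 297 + 64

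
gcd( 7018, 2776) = 2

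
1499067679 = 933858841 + 565208838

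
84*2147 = 180348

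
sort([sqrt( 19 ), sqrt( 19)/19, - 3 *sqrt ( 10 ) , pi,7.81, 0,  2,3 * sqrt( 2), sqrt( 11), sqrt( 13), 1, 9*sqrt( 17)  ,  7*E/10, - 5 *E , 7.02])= [  -  5*E, - 3* sqrt( 10), 0, sqrt(19)/19, 1,7 *E/10 , 2,pi, sqrt(11),sqrt(13), 3*sqrt (2),sqrt( 19 ),7.02, 7.81,9*sqrt (17)] 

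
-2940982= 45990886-48931868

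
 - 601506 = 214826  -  816332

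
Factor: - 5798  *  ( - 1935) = 11219130  =  2^1*3^2*5^1  *13^1  *43^1 * 223^1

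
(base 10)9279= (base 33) 8h6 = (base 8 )22077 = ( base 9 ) 13650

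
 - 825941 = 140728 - 966669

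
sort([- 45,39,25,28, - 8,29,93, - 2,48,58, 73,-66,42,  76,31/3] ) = [  -  66, - 45,  -  8 , - 2,31/3,25,28 , 29, 39,42,48, 58, 73,76, 93] 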